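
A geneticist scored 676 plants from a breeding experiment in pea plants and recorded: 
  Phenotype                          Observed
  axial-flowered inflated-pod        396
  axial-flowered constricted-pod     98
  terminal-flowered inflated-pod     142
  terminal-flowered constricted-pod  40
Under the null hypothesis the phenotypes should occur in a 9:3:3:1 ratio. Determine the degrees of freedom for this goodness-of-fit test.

A goodness-of-fit test with 4 phenotype classes has df = 4 − 1 = 3.

3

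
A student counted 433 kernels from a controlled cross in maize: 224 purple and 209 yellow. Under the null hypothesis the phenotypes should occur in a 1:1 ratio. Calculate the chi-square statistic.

Under the 1:1 hypothesis (Σ ratio = 2, N = 433):
  purple: 433 × 1/2 = 216.5
  yellow: 433 × 1/2 = 216.5
χ² = Σ (O − E)² / E
  purple: (224 − 216.5)² / 216.5 = 0.2598
  yellow: (209 − 216.5)² / 216.5 = 0.2598
χ² = 0.2598 + 0.2598 = 0.5196 ≈ 0.520

0.520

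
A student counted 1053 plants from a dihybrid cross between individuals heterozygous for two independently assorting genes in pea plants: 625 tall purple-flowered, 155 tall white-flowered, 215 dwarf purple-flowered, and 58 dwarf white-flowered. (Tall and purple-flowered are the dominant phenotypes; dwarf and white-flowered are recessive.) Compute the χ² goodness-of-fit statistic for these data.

13.415

A dihybrid F₂ with independent assortment and complete dominance at both loci gives a 9:3:3:1 phenotypic ratio.
Expected counts for N = 1053 under a 9:3:3:1 ratio (total parts = 16):
  tall purple-flowered: 1053 × 9/16 = 592.3125
  tall white-flowered: 1053 × 3/16 = 197.4375
  dwarf purple-flowered: 1053 × 3/16 = 197.4375
  dwarf white-flowered: 1053 × 1/16 = 65.8125
χ² = Σ (O − E)² / E
  tall purple-flowered: (625 − 592.3125)² / 592.3125 = 1.8039
  tall white-flowered: (155 − 197.4375)² / 197.4375 = 9.1216
  dwarf purple-flowered: (215 − 197.4375)² / 197.4375 = 1.5622
  dwarf white-flowered: (58 − 65.8125)² / 65.8125 = 0.9274
χ² = 1.8039 + 9.1216 + 1.5622 + 0.9274 = 13.4151 ≈ 13.415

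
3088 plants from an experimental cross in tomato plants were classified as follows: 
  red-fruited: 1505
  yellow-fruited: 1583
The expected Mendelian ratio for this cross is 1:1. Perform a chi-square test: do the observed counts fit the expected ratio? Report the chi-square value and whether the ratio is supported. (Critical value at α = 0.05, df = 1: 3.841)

Total ratio parts = 2. Expected numbers out of 3088:
  red-fruited: 3088 × 1/2 = 1544
  yellow-fruited: 3088 × 1/2 = 1544
χ² = Σ (O − E)² / E
  red-fruited: (1505 − 1544)² / 1544 = 0.9851
  yellow-fruited: (1583 − 1544)² / 1544 = 0.9851
χ² = 0.9851 + 0.9851 = 1.9702 ≈ 1.970
Degrees of freedom = 2 − 1 = 1; critical value at α = 0.05 is 3.841.
Since 1.970 < 3.841, we fail to reject the null hypothesis — the data are consistent with the 1:1 ratio.

1.970; consistent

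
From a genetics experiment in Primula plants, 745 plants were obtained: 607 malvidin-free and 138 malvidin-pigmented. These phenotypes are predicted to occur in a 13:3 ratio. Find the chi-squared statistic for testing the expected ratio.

The 13:3 ratio has 16 parts, so with N = 745 the expected counts are:
  malvidin-free: 745 × 13/16 = 605.3125
  malvidin-pigmented: 745 × 3/16 = 139.6875
χ² = Σ (O − E)² / E
  malvidin-free: (607 − 605.3125)² / 605.3125 = 0.0047
  malvidin-pigmented: (138 − 139.6875)² / 139.6875 = 0.0204
χ² = 0.0047 + 0.0204 = 0.0251 ≈ 0.025

0.025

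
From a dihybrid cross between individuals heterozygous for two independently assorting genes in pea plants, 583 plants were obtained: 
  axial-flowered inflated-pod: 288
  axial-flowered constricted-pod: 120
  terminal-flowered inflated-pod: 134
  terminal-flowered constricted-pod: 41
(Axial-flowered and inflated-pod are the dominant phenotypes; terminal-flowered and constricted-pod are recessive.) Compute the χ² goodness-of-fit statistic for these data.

12.055

A dihybrid F₂ with independent assortment and complete dominance at both loci gives a 9:3:3:1 phenotypic ratio.
Expected counts for N = 583 under a 9:3:3:1 ratio (total parts = 16):
  axial-flowered inflated-pod: 583 × 9/16 = 327.9375
  axial-flowered constricted-pod: 583 × 3/16 = 109.3125
  terminal-flowered inflated-pod: 583 × 3/16 = 109.3125
  terminal-flowered constricted-pod: 583 × 1/16 = 36.4375
χ² = Σ (O − E)² / E
  axial-flowered inflated-pod: (288 − 327.9375)² / 327.9375 = 4.8637
  axial-flowered constricted-pod: (120 − 109.3125)² / 109.3125 = 1.0449
  terminal-flowered inflated-pod: (134 − 109.3125)² / 109.3125 = 5.5755
  terminal-flowered constricted-pod: (41 − 36.4375)² / 36.4375 = 0.5713
χ² = 4.8637 + 1.0449 + 5.5755 + 0.5713 = 12.0554 ≈ 12.055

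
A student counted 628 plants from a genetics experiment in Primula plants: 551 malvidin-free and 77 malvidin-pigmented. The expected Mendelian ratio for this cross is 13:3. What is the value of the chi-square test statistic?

17.357

Under the 13:3 hypothesis (Σ ratio = 16, N = 628):
  malvidin-free: 628 × 13/16 = 510.25
  malvidin-pigmented: 628 × 3/16 = 117.75
χ² = Σ (O − E)² / E
  malvidin-free: (551 − 510.25)² / 510.25 = 3.2544
  malvidin-pigmented: (77 − 117.75)² / 117.75 = 14.1024
χ² = 3.2544 + 14.1024 = 17.3568 ≈ 17.357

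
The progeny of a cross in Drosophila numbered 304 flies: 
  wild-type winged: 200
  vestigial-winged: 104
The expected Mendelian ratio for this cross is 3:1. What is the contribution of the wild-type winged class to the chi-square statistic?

The 3:1 ratio has 4 parts, so with N = 304 the expected counts are:
  wild-type winged: 304 × 3/4 = 228
  vestigial-winged: 304 × 1/4 = 76
Contribution of wild-type winged: (200 − 228)² / 228 = 3.4386

3.439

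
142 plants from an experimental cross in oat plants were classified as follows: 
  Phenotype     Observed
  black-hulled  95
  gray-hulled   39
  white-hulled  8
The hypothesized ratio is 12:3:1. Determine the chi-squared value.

Expected counts for N = 142 under a 12:3:1 ratio (total parts = 16):
  black-hulled: 142 × 12/16 = 106.5
  gray-hulled: 142 × 3/16 = 26.625
  white-hulled: 142 × 1/16 = 8.875
χ² = Σ (O − E)² / E
  black-hulled: (95 − 106.5)² / 106.5 = 1.2418
  gray-hulled: (39 − 26.625)² / 26.625 = 5.7518
  white-hulled: (8 − 8.875)² / 8.875 = 0.0863
χ² = 1.2418 + 5.7518 + 0.0863 = 7.0799 ≈ 7.080

7.080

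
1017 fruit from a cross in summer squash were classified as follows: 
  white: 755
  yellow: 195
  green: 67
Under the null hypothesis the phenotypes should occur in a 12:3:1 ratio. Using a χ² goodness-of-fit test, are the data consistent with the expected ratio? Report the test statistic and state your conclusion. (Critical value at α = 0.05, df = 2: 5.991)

Under the 12:3:1 hypothesis (Σ ratio = 16, N = 1017):
  white: 1017 × 12/16 = 762.75
  yellow: 1017 × 3/16 = 190.6875
  green: 1017 × 1/16 = 63.5625
χ² = Σ (O − E)² / E
  white: (755 − 762.75)² / 762.75 = 0.0787
  yellow: (195 − 190.6875)² / 190.6875 = 0.0975
  green: (67 − 63.5625)² / 63.5625 = 0.1859
χ² = 0.0787 + 0.0975 + 0.1859 = 0.3621 ≈ 0.362
Degrees of freedom = 3 − 1 = 2; critical value at α = 0.05 is 5.991.
Since 0.362 < 5.991, we fail to reject the null hypothesis — the data are consistent with the 12:3:1 ratio.

0.362; consistent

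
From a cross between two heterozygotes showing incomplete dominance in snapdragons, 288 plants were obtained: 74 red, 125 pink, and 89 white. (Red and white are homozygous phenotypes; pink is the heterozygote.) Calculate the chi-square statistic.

6.576

With incomplete dominance, a heterozygote × heterozygote cross gives a 1:2:1 phenotypic ratio.
Expected counts for N = 288 under a 1:2:1 ratio (total parts = 4):
  red: 288 × 1/4 = 72
  pink: 288 × 2/4 = 144
  white: 288 × 1/4 = 72
χ² = Σ (O − E)² / E
  red: (74 − 72)² / 72 = 0.0556
  pink: (125 − 144)² / 144 = 2.5069
  white: (89 − 72)² / 72 = 4.0139
χ² = 0.0556 + 2.5069 + 4.0139 = 6.5764 ≈ 6.576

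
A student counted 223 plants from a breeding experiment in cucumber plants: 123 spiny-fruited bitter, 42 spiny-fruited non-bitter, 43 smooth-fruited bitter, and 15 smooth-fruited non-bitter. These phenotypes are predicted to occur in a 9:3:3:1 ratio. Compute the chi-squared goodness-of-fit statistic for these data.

The 9:3:3:1 ratio has 16 parts, so with N = 223 the expected counts are:
  spiny-fruited bitter: 223 × 9/16 = 125.4375
  spiny-fruited non-bitter: 223 × 3/16 = 41.8125
  smooth-fruited bitter: 223 × 3/16 = 41.8125
  smooth-fruited non-bitter: 223 × 1/16 = 13.9375
χ² = Σ (O − E)² / E
  spiny-fruited bitter: (123 − 125.4375)² / 125.4375 = 0.0474
  spiny-fruited non-bitter: (42 − 41.8125)² / 41.8125 = 0.0008
  smooth-fruited bitter: (43 − 41.8125)² / 41.8125 = 0.0337
  smooth-fruited non-bitter: (15 − 13.9375)² / 13.9375 = 0.0810
χ² = 0.0474 + 0.0008 + 0.0337 + 0.0810 = 0.1629 ≈ 0.163

0.163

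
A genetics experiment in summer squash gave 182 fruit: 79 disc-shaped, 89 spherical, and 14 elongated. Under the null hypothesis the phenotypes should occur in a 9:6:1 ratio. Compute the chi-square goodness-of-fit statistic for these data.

12.252

The 9:6:1 ratio has 16 parts, so with N = 182 the expected counts are:
  disc-shaped: 182 × 9/16 = 102.375
  spherical: 182 × 6/16 = 68.25
  elongated: 182 × 1/16 = 11.375
χ² = Σ (O − E)² / E
  disc-shaped: (79 − 102.375)² / 102.375 = 5.3371
  spherical: (89 − 68.25)² / 68.25 = 6.3086
  elongated: (14 − 11.375)² / 11.375 = 0.6058
χ² = 5.3371 + 6.3086 + 0.6058 = 12.2515 ≈ 12.252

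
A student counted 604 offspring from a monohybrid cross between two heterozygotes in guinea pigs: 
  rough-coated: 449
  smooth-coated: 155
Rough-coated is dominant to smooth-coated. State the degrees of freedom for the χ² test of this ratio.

1

For a monohybrid cross between heterozygotes with complete dominance, the expected phenotypic ratio is 3:1.
A goodness-of-fit test with 2 phenotype classes has df = 2 − 1 = 1.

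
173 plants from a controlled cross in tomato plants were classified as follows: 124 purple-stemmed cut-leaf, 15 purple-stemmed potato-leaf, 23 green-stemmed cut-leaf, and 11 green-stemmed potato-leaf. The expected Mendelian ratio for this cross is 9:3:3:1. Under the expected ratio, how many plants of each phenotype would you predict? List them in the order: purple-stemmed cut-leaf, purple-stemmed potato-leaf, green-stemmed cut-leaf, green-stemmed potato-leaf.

Expected counts for N = 173 under a 9:3:3:1 ratio (total parts = 16):
  purple-stemmed cut-leaf: 173 × 9/16 = 97.3125
  purple-stemmed potato-leaf: 173 × 3/16 = 32.4375
  green-stemmed cut-leaf: 173 × 3/16 = 32.4375
  green-stemmed potato-leaf: 173 × 1/16 = 10.8125

97.3125, 32.4375, 32.4375, 10.8125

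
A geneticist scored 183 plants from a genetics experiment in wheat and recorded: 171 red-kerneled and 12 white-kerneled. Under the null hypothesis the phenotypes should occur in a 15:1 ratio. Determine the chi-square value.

0.030

The 15:1 ratio has 16 parts, so with N = 183 the expected counts are:
  red-kerneled: 183 × 15/16 = 171.5625
  white-kerneled: 183 × 1/16 = 11.4375
χ² = Σ (O − E)² / E
  red-kerneled: (171 − 171.5625)² / 171.5625 = 0.0018
  white-kerneled: (12 − 11.4375)² / 11.4375 = 0.0277
χ² = 0.0018 + 0.0277 = 0.0295 ≈ 0.030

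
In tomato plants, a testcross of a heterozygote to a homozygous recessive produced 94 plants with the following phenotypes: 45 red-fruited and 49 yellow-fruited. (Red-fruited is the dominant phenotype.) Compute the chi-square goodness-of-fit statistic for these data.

0.170

A testcross of a heterozygote (Aa × aa) gives a 1:1 phenotypic ratio.
The 1:1 ratio has 2 parts, so with N = 94 the expected counts are:
  red-fruited: 94 × 1/2 = 47
  yellow-fruited: 94 × 1/2 = 47
χ² = Σ (O − E)² / E
  red-fruited: (45 − 47)² / 47 = 0.0851
  yellow-fruited: (49 − 47)² / 47 = 0.0851
χ² = 0.0851 + 0.0851 = 0.1702 ≈ 0.170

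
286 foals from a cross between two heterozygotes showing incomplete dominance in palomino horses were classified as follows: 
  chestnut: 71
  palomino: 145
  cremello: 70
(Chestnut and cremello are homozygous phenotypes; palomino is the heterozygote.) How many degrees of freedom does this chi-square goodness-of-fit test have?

With incomplete dominance, a heterozygote × heterozygote cross gives a 1:2:1 phenotypic ratio.
A goodness-of-fit test with 3 phenotype classes has df = 3 − 1 = 2.

2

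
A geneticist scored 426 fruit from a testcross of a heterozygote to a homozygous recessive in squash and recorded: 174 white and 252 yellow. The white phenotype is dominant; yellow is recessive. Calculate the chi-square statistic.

A testcross of a heterozygote (Aa × aa) gives a 1:1 phenotypic ratio.
Under the 1:1 hypothesis (Σ ratio = 2, N = 426):
  white: 426 × 1/2 = 213
  yellow: 426 × 1/2 = 213
χ² = Σ (O − E)² / E
  white: (174 − 213)² / 213 = 7.1408
  yellow: (252 − 213)² / 213 = 7.1408
χ² = 7.1408 + 7.1408 = 14.2816 ≈ 14.282

14.282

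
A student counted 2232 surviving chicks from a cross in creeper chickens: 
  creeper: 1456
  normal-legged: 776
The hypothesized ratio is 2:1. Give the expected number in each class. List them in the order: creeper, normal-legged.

Expected counts for N = 2232 under a 2:1 ratio (total parts = 3):
  creeper: 2232 × 2/3 = 1488
  normal-legged: 2232 × 1/3 = 744

1488, 744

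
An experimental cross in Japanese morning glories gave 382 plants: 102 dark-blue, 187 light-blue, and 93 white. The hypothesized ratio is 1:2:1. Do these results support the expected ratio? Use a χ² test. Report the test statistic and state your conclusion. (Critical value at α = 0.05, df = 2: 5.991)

0.592; consistent

Expected counts for N = 382 under a 1:2:1 ratio (total parts = 4):
  dark-blue: 382 × 1/4 = 95.5
  light-blue: 382 × 2/4 = 191
  white: 382 × 1/4 = 95.5
χ² = Σ (O − E)² / E
  dark-blue: (102 − 95.5)² / 95.5 = 0.4424
  light-blue: (187 − 191)² / 191 = 0.0838
  white: (93 − 95.5)² / 95.5 = 0.0654
χ² = 0.4424 + 0.0838 + 0.0654 = 0.5916 ≈ 0.592
Degrees of freedom = 3 − 1 = 2; critical value at α = 0.05 is 5.991.
Since 0.592 < 5.991, we fail to reject the null hypothesis — the data are consistent with the 1:2:1 ratio.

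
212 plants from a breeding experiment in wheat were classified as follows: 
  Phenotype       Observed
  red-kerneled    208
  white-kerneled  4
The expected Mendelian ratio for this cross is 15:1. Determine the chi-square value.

6.888

Under the 15:1 hypothesis (Σ ratio = 16, N = 212):
  red-kerneled: 212 × 15/16 = 198.75
  white-kerneled: 212 × 1/16 = 13.25
χ² = Σ (O − E)² / E
  red-kerneled: (208 − 198.75)² / 198.75 = 0.4305
  white-kerneled: (4 − 13.25)² / 13.25 = 6.4575
χ² = 0.4305 + 6.4575 = 6.888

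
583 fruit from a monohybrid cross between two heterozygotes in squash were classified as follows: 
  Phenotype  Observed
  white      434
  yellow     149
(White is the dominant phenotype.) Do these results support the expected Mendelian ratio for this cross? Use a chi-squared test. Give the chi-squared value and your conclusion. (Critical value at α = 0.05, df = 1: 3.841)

For a monohybrid cross between heterozygotes with complete dominance, the expected phenotypic ratio is 3:1.
Under the 3:1 hypothesis (Σ ratio = 4, N = 583):
  white: 583 × 3/4 = 437.25
  yellow: 583 × 1/4 = 145.75
χ² = Σ (O − E)² / E
  white: (434 − 437.25)² / 437.25 = 0.0242
  yellow: (149 − 145.75)² / 145.75 = 0.0725
χ² = 0.0242 + 0.0725 = 0.0967 ≈ 0.097
Degrees of freedom = 2 − 1 = 1; critical value at α = 0.05 is 3.841.
Since 0.097 < 3.841, we fail to reject the null hypothesis — the data are consistent with the 3:1 ratio.

0.097; consistent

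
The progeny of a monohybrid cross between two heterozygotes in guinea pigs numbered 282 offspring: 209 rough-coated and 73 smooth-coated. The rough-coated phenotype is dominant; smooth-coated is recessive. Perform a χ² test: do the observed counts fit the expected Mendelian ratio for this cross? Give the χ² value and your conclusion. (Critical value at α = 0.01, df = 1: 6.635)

For a monohybrid cross between heterozygotes with complete dominance, the expected phenotypic ratio is 3:1.
Total ratio parts = 4. Expected numbers out of 282:
  rough-coated: 282 × 3/4 = 211.5
  smooth-coated: 282 × 1/4 = 70.5
χ² = Σ (O − E)² / E
  rough-coated: (209 − 211.5)² / 211.5 = 0.0296
  smooth-coated: (73 − 70.5)² / 70.5 = 0.0887
χ² = 0.0296 + 0.0887 = 0.1183 ≈ 0.118
Degrees of freedom = 2 − 1 = 1; critical value at α = 0.01 is 6.635.
Since 0.118 < 6.635, we fail to reject the null hypothesis — the data are consistent with the 3:1 ratio.

0.118; consistent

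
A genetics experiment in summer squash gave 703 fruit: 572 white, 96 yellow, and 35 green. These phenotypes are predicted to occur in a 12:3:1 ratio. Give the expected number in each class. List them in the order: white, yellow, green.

Under the 12:3:1 hypothesis (Σ ratio = 16, N = 703):
  white: 703 × 12/16 = 527.25
  yellow: 703 × 3/16 = 131.8125
  green: 703 × 1/16 = 43.9375

527.25, 131.8125, 43.9375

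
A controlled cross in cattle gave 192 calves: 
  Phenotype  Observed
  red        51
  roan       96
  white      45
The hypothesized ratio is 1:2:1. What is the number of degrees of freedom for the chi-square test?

A goodness-of-fit test with 3 phenotype classes has df = 3 − 1 = 2.

2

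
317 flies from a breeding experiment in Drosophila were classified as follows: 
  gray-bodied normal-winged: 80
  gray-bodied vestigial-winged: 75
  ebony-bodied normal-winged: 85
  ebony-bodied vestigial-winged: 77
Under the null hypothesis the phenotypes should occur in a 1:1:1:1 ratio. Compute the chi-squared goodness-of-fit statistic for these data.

0.716

The 1:1:1:1 ratio has 4 parts, so with N = 317 the expected counts are:
  gray-bodied normal-winged: 317 × 1/4 = 79.25
  gray-bodied vestigial-winged: 317 × 1/4 = 79.25
  ebony-bodied normal-winged: 317 × 1/4 = 79.25
  ebony-bodied vestigial-winged: 317 × 1/4 = 79.25
χ² = Σ (O − E)² / E
  gray-bodied normal-winged: (80 − 79.25)² / 79.25 = 0.0071
  gray-bodied vestigial-winged: (75 − 79.25)² / 79.25 = 0.2279
  ebony-bodied normal-winged: (85 − 79.25)² / 79.25 = 0.4172
  ebony-bodied vestigial-winged: (77 − 79.25)² / 79.25 = 0.0639
χ² = 0.0071 + 0.2279 + 0.4172 + 0.0639 = 0.7161 ≈ 0.716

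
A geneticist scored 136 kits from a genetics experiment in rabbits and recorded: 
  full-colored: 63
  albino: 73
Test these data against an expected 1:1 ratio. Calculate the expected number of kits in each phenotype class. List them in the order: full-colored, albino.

68, 68

The 1:1 ratio has 2 parts, so with N = 136 the expected counts are:
  full-colored: 136 × 1/2 = 68
  albino: 136 × 1/2 = 68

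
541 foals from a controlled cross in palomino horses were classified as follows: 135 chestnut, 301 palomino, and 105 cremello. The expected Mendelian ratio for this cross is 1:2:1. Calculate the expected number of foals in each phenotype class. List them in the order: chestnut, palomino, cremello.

135.25, 270.5, 135.25

Under the 1:2:1 hypothesis (Σ ratio = 4, N = 541):
  chestnut: 541 × 1/4 = 135.25
  palomino: 541 × 2/4 = 270.5
  cremello: 541 × 1/4 = 135.25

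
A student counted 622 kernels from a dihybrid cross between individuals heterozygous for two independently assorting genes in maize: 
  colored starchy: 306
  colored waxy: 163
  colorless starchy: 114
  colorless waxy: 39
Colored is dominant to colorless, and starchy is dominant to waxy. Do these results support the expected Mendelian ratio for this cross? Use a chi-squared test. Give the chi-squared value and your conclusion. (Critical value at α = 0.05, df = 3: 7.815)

A dihybrid F₂ with independent assortment and complete dominance at both loci gives a 9:3:3:1 phenotypic ratio.
Total ratio parts = 16. Expected numbers out of 622:
  colored starchy: 622 × 9/16 = 349.875
  colored waxy: 622 × 3/16 = 116.625
  colorless starchy: 622 × 3/16 = 116.625
  colorless waxy: 622 × 1/16 = 38.875
χ² = Σ (O − E)² / E
  colored starchy: (306 − 349.875)² / 349.875 = 5.5020
  colored waxy: (163 − 116.625)² / 116.625 = 18.4406
  colorless starchy: (114 − 116.625)² / 116.625 = 0.0591
  colorless waxy: (39 − 38.875)² / 38.875 = 0.0004
χ² = 5.5020 + 18.4406 + 0.0591 + 0.0004 = 24.0021 ≈ 24.002
Degrees of freedom = 4 − 1 = 3; critical value at α = 0.05 is 7.815.
Since 24.002 > 7.815, we reject the null hypothesis — the data do not fit the 9:3:3:1 ratio.

24.002; not consistent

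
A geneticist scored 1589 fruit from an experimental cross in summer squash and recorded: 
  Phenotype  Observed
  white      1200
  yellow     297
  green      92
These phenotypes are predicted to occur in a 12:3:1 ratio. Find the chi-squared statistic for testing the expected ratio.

Total ratio parts = 16. Expected numbers out of 1589:
  white: 1589 × 12/16 = 1191.75
  yellow: 1589 × 3/16 = 297.9375
  green: 1589 × 1/16 = 99.3125
χ² = Σ (O − E)² / E
  white: (1200 − 1191.75)² / 1191.75 = 0.0571
  yellow: (297 − 297.9375)² / 297.9375 = 0.0029
  green: (92 − 99.3125)² / 99.3125 = 0.5384
χ² = 0.0571 + 0.0029 + 0.5384 = 0.5984 ≈ 0.598

0.598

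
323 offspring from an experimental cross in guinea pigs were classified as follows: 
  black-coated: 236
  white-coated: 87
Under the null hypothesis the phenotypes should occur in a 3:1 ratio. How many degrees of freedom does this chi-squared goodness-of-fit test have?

1

A goodness-of-fit test with 2 phenotype classes has df = 2 − 1 = 1.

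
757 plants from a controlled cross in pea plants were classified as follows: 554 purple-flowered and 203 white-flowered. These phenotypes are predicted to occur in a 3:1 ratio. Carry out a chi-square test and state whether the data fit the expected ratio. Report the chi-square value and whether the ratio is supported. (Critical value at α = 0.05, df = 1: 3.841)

1.332; consistent

Expected counts for N = 757 under a 3:1 ratio (total parts = 4):
  purple-flowered: 757 × 3/4 = 567.75
  white-flowered: 757 × 1/4 = 189.25
χ² = Σ (O − E)² / E
  purple-flowered: (554 − 567.75)² / 567.75 = 0.3330
  white-flowered: (203 − 189.25)² / 189.25 = 0.9990
χ² = 0.3330 + 0.9990 = 1.332
Degrees of freedom = 2 − 1 = 1; critical value at α = 0.05 is 3.841.
Since 1.332 < 3.841, we fail to reject the null hypothesis — the data are consistent with the 3:1 ratio.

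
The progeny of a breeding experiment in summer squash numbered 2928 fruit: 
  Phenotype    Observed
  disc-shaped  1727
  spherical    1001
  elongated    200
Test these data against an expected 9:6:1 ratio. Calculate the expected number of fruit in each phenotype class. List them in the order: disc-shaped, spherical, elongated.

Total ratio parts = 16. Expected numbers out of 2928:
  disc-shaped: 2928 × 9/16 = 1647
  spherical: 2928 × 6/16 = 1098
  elongated: 2928 × 1/16 = 183

1647, 1098, 183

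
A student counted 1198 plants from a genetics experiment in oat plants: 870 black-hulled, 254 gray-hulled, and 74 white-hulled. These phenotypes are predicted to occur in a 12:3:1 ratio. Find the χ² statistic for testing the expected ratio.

The 12:3:1 ratio has 16 parts, so with N = 1198 the expected counts are:
  black-hulled: 1198 × 12/16 = 898.5
  gray-hulled: 1198 × 3/16 = 224.625
  white-hulled: 1198 × 1/16 = 74.875
χ² = Σ (O − E)² / E
  black-hulled: (870 − 898.5)² / 898.5 = 0.9040
  gray-hulled: (254 − 224.625)² / 224.625 = 3.8415
  white-hulled: (74 − 74.875)² / 74.875 = 0.0102
χ² = 0.9040 + 3.8415 + 0.0102 = 4.7557 ≈ 4.756

4.756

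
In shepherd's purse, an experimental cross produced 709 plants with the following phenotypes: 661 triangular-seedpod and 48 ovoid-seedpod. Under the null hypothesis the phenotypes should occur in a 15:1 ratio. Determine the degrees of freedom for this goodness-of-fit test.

1

A goodness-of-fit test with 2 phenotype classes has df = 2 − 1 = 1.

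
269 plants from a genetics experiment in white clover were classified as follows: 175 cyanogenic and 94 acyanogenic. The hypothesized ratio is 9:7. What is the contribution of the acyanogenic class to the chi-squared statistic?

4.768

The 9:7 ratio has 16 parts, so with N = 269 the expected counts are:
  cyanogenic: 269 × 9/16 = 151.3125
  acyanogenic: 269 × 7/16 = 117.6875
Contribution of acyanogenic: (94 − 117.6875)² / 117.6875 = 4.7677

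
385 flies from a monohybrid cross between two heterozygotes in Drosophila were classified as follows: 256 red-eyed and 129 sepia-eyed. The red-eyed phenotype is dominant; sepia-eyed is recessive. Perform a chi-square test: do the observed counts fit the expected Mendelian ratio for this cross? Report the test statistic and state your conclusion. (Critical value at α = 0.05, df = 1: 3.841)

14.858; not consistent

For a monohybrid cross between heterozygotes with complete dominance, the expected phenotypic ratio is 3:1.
Total ratio parts = 4. Expected numbers out of 385:
  red-eyed: 385 × 3/4 = 288.75
  sepia-eyed: 385 × 1/4 = 96.25
χ² = Σ (O − E)² / E
  red-eyed: (256 − 288.75)² / 288.75 = 3.7145
  sepia-eyed: (129 − 96.25)² / 96.25 = 11.1435
χ² = 3.7145 + 11.1435 = 14.858
Degrees of freedom = 2 − 1 = 1; critical value at α = 0.05 is 3.841.
Since 14.858 > 3.841, we reject the null hypothesis — the data do not fit the 3:1 ratio.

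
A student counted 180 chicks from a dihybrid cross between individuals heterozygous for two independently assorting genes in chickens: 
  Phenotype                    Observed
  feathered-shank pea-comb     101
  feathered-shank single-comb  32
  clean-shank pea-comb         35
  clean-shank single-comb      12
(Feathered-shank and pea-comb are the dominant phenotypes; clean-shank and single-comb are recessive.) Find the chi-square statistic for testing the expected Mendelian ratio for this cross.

A dihybrid F₂ with independent assortment and complete dominance at both loci gives a 9:3:3:1 phenotypic ratio.
Expected counts for N = 180 under a 9:3:3:1 ratio (total parts = 16):
  feathered-shank pea-comb: 180 × 9/16 = 101.25
  feathered-shank single-comb: 180 × 3/16 = 33.75
  clean-shank pea-comb: 180 × 3/16 = 33.75
  clean-shank single-comb: 180 × 1/16 = 11.25
χ² = Σ (O − E)² / E
  feathered-shank pea-comb: (101 − 101.25)² / 101.25 = 0.0006
  feathered-shank single-comb: (32 − 33.75)² / 33.75 = 0.0907
  clean-shank pea-comb: (35 − 33.75)² / 33.75 = 0.0463
  clean-shank single-comb: (12 − 11.25)² / 11.25 = 0.0500
χ² = 0.0006 + 0.0907 + 0.0463 + 0.0500 = 0.1876 ≈ 0.188

0.188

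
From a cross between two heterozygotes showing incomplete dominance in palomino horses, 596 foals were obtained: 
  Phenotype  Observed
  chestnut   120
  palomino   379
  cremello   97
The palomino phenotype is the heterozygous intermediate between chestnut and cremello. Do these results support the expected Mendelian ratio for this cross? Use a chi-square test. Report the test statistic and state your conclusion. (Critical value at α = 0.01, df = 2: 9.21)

With incomplete dominance, a heterozygote × heterozygote cross gives a 1:2:1 phenotypic ratio.
The 1:2:1 ratio has 4 parts, so with N = 596 the expected counts are:
  chestnut: 596 × 1/4 = 149
  palomino: 596 × 2/4 = 298
  cremello: 596 × 1/4 = 149
χ² = Σ (O − E)² / E
  chestnut: (120 − 149)² / 149 = 5.6443
  palomino: (379 − 298)² / 298 = 22.0168
  cremello: (97 − 149)² / 149 = 18.1477
χ² = 5.6443 + 22.0168 + 18.1477 = 45.8088 ≈ 45.809
Degrees of freedom = 3 − 1 = 2; critical value at α = 0.01 is 9.21.
Since 45.809 > 9.21, we reject the null hypothesis — the data do not fit the 1:2:1 ratio.

45.809; not consistent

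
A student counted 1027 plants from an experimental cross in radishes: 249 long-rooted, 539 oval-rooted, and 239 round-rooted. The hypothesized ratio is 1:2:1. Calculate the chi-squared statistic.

2.727

Total ratio parts = 4. Expected numbers out of 1027:
  long-rooted: 1027 × 1/4 = 256.75
  oval-rooted: 1027 × 2/4 = 513.5
  round-rooted: 1027 × 1/4 = 256.75
χ² = Σ (O − E)² / E
  long-rooted: (249 − 256.75)² / 256.75 = 0.2339
  oval-rooted: (539 − 513.5)² / 513.5 = 1.2663
  round-rooted: (239 − 256.75)² / 256.75 = 1.2271
χ² = 0.2339 + 1.2663 + 1.2271 = 2.7273 ≈ 2.727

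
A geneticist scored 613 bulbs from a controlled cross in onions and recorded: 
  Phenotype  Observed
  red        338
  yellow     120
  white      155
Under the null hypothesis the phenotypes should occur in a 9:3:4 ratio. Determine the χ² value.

0.378

Under the 9:3:4 hypothesis (Σ ratio = 16, N = 613):
  red: 613 × 9/16 = 344.8125
  yellow: 613 × 3/16 = 114.9375
  white: 613 × 4/16 = 153.25
χ² = Σ (O − E)² / E
  red: (338 − 344.8125)² / 344.8125 = 0.1346
  yellow: (120 − 114.9375)² / 114.9375 = 0.2230
  white: (155 − 153.25)² / 153.25 = 0.0200
χ² = 0.1346 + 0.2230 + 0.0200 = 0.3776 ≈ 0.378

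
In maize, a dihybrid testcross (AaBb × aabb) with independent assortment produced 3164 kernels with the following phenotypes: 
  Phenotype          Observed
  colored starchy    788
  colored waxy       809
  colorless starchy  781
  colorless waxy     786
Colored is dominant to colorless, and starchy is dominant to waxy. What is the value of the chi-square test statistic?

A dihybrid testcross with independent assortment gives a 1:1:1:1 ratio.
The 1:1:1:1 ratio has 4 parts, so with N = 3164 the expected counts are:
  colored starchy: 3164 × 1/4 = 791
  colored waxy: 3164 × 1/4 = 791
  colorless starchy: 3164 × 1/4 = 791
  colorless waxy: 3164 × 1/4 = 791
χ² = Σ (O − E)² / E
  colored starchy: (788 − 791)² / 791 = 0.0114
  colored waxy: (809 − 791)² / 791 = 0.4096
  colorless starchy: (781 − 791)² / 791 = 0.1264
  colorless waxy: (786 − 791)² / 791 = 0.0316
χ² = 0.0114 + 0.4096 + 0.1264 + 0.0316 = 0.579

0.579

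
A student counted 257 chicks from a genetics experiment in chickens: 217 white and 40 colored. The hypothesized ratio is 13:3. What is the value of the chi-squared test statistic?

Expected counts for N = 257 under a 13:3 ratio (total parts = 16):
  white: 257 × 13/16 = 208.8125
  colored: 257 × 3/16 = 48.1875
χ² = Σ (O − E)² / E
  white: (217 − 208.8125)² / 208.8125 = 0.3210
  colored: (40 − 48.1875)² / 48.1875 = 1.3911
χ² = 0.3210 + 1.3911 = 1.7121 ≈ 1.712

1.712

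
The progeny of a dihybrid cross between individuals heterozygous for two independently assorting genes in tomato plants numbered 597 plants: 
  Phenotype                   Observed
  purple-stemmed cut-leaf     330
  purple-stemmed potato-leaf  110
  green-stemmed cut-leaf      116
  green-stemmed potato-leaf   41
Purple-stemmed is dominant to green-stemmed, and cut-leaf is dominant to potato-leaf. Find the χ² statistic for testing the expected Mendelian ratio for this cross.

A dihybrid F₂ with independent assortment and complete dominance at both loci gives a 9:3:3:1 phenotypic ratio.
Expected counts for N = 597 under a 9:3:3:1 ratio (total parts = 16):
  purple-stemmed cut-leaf: 597 × 9/16 = 335.8125
  purple-stemmed potato-leaf: 597 × 3/16 = 111.9375
  green-stemmed cut-leaf: 597 × 3/16 = 111.9375
  green-stemmed potato-leaf: 597 × 1/16 = 37.3125
χ² = Σ (O − E)² / E
  purple-stemmed cut-leaf: (330 − 335.8125)² / 335.8125 = 0.1006
  purple-stemmed potato-leaf: (110 − 111.9375)² / 111.9375 = 0.0335
  green-stemmed cut-leaf: (116 − 111.9375)² / 111.9375 = 0.1474
  green-stemmed potato-leaf: (41 − 37.3125)² / 37.3125 = 0.3644
χ² = 0.1006 + 0.0335 + 0.1474 + 0.3644 = 0.6459 ≈ 0.646

0.646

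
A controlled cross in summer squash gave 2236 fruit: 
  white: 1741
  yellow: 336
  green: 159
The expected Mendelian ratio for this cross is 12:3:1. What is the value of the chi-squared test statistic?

The 12:3:1 ratio has 16 parts, so with N = 2236 the expected counts are:
  white: 2236 × 12/16 = 1677
  yellow: 2236 × 3/16 = 419.25
  green: 2236 × 1/16 = 139.75
χ² = Σ (O − E)² / E
  white: (1741 − 1677)² / 1677 = 2.4425
  yellow: (336 − 419.25)² / 419.25 = 16.5309
  green: (159 − 139.75)² / 139.75 = 2.6516
χ² = 2.4425 + 16.5309 + 2.6516 = 21.625

21.625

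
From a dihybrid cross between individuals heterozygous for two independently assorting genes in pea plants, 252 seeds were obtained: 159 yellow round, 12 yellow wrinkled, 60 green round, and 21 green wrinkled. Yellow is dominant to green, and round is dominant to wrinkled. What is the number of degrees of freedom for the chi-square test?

A dihybrid F₂ with independent assortment and complete dominance at both loci gives a 9:3:3:1 phenotypic ratio.
A goodness-of-fit test with 4 phenotype classes has df = 4 − 1 = 3.

3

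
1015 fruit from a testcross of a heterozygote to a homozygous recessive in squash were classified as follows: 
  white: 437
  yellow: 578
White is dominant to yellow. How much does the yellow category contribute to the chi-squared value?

9.794

A testcross of a heterozygote (Aa × aa) gives a 1:1 phenotypic ratio.
The 1:1 ratio has 2 parts, so with N = 1015 the expected counts are:
  white: 1015 × 1/2 = 507.5
  yellow: 1015 × 1/2 = 507.5
Contribution of yellow: (578 − 507.5)² / 507.5 = 9.7936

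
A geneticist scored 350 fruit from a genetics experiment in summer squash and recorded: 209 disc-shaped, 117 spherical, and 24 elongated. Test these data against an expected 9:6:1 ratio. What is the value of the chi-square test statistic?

2.500

Expected counts for N = 350 under a 9:6:1 ratio (total parts = 16):
  disc-shaped: 350 × 9/16 = 196.875
  spherical: 350 × 6/16 = 131.25
  elongated: 350 × 1/16 = 21.875
χ² = Σ (O − E)² / E
  disc-shaped: (209 − 196.875)² / 196.875 = 0.7467
  spherical: (117 − 131.25)² / 131.25 = 1.5471
  elongated: (24 − 21.875)² / 21.875 = 0.2064
χ² = 0.7467 + 1.5471 + 0.2064 = 2.5002 ≈ 2.500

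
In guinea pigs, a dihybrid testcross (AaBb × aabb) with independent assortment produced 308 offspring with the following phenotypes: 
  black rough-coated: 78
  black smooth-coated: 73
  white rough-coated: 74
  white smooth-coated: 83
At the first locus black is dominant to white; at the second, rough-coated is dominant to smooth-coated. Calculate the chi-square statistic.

0.805

A dihybrid testcross with independent assortment gives a 1:1:1:1 ratio.
Total ratio parts = 4. Expected numbers out of 308:
  black rough-coated: 308 × 1/4 = 77
  black smooth-coated: 308 × 1/4 = 77
  white rough-coated: 308 × 1/4 = 77
  white smooth-coated: 308 × 1/4 = 77
χ² = Σ (O − E)² / E
  black rough-coated: (78 − 77)² / 77 = 0.0130
  black smooth-coated: (73 − 77)² / 77 = 0.2078
  white rough-coated: (74 − 77)² / 77 = 0.1169
  white smooth-coated: (83 − 77)² / 77 = 0.4675
χ² = 0.0130 + 0.2078 + 0.1169 + 0.4675 = 0.8052 ≈ 0.805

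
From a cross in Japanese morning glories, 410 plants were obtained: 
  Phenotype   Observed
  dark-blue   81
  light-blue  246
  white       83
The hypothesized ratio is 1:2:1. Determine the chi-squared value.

Under the 1:2:1 hypothesis (Σ ratio = 4, N = 410):
  dark-blue: 410 × 1/4 = 102.5
  light-blue: 410 × 2/4 = 205
  white: 410 × 1/4 = 102.5
χ² = Σ (O − E)² / E
  dark-blue: (81 − 102.5)² / 102.5 = 4.5098
  light-blue: (246 − 205)² / 205 = 8.2000
  white: (83 − 102.5)² / 102.5 = 3.7098
χ² = 4.5098 + 8.2000 + 3.7098 = 16.4196 ≈ 16.420

16.420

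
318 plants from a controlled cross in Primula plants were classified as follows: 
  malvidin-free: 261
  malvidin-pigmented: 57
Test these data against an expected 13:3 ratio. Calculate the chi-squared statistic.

0.142

Expected counts for N = 318 under a 13:3 ratio (total parts = 16):
  malvidin-free: 318 × 13/16 = 258.375
  malvidin-pigmented: 318 × 3/16 = 59.625
χ² = Σ (O − E)² / E
  malvidin-free: (261 − 258.375)² / 258.375 = 0.0267
  malvidin-pigmented: (57 − 59.625)² / 59.625 = 0.1156
χ² = 0.0267 + 0.1156 = 0.1423 ≈ 0.142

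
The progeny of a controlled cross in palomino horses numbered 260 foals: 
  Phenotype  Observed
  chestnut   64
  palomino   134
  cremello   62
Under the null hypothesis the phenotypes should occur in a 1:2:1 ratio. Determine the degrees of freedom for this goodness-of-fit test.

A goodness-of-fit test with 3 phenotype classes has df = 3 − 1 = 2.

2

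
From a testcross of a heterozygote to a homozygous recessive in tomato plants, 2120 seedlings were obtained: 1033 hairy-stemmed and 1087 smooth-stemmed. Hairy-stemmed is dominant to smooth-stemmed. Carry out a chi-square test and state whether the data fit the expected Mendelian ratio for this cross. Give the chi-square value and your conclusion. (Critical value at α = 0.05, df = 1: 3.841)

A testcross of a heterozygote (Aa × aa) gives a 1:1 phenotypic ratio.
Total ratio parts = 2. Expected numbers out of 2120:
  hairy-stemmed: 2120 × 1/2 = 1060
  smooth-stemmed: 2120 × 1/2 = 1060
χ² = Σ (O − E)² / E
  hairy-stemmed: (1033 − 1060)² / 1060 = 0.6877
  smooth-stemmed: (1087 − 1060)² / 1060 = 0.6877
χ² = 0.6877 + 0.6877 = 1.3754 ≈ 1.375
Degrees of freedom = 2 − 1 = 1; critical value at α = 0.05 is 3.841.
Since 1.375 < 3.841, we fail to reject the null hypothesis — the data are consistent with the 1:1 ratio.

1.375; consistent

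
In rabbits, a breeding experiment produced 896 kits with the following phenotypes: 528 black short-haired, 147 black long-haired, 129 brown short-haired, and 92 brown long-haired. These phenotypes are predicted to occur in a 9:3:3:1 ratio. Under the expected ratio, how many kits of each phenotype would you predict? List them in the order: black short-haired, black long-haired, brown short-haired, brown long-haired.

Total ratio parts = 16. Expected numbers out of 896:
  black short-haired: 896 × 9/16 = 504
  black long-haired: 896 × 3/16 = 168
  brown short-haired: 896 × 3/16 = 168
  brown long-haired: 896 × 1/16 = 56

504, 168, 168, 56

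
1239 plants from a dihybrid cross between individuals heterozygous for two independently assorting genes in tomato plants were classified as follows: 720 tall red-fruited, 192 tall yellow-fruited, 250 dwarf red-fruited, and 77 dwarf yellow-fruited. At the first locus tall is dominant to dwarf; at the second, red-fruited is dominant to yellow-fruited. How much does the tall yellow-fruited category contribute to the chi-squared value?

A dihybrid F₂ with independent assortment and complete dominance at both loci gives a 9:3:3:1 phenotypic ratio.
Under the 9:3:3:1 hypothesis (Σ ratio = 16, N = 1239):
  tall red-fruited: 1239 × 9/16 = 696.9375
  tall yellow-fruited: 1239 × 3/16 = 232.3125
  dwarf red-fruited: 1239 × 3/16 = 232.3125
  dwarf yellow-fruited: 1239 × 1/16 = 77.4375
Contribution of tall yellow-fruited: (192 − 232.3125)² / 232.3125 = 6.9953

6.995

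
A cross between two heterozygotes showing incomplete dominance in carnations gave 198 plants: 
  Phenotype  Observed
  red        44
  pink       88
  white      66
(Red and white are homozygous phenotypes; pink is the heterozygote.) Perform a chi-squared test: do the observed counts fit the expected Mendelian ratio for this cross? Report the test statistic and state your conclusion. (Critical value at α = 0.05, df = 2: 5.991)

7.333; not consistent

With incomplete dominance, a heterozygote × heterozygote cross gives a 1:2:1 phenotypic ratio.
The 1:2:1 ratio has 4 parts, so with N = 198 the expected counts are:
  red: 198 × 1/4 = 49.5
  pink: 198 × 2/4 = 99
  white: 198 × 1/4 = 49.5
χ² = Σ (O − E)² / E
  red: (44 − 49.5)² / 49.5 = 0.6111
  pink: (88 − 99)² / 99 = 1.2222
  white: (66 − 49.5)² / 49.5 = 5.5000
χ² = 0.6111 + 1.2222 + 5.5000 = 7.3333 ≈ 7.333
Degrees of freedom = 3 − 1 = 2; critical value at α = 0.05 is 5.991.
Since 7.333 > 5.991, we reject the null hypothesis — the data do not fit the 1:2:1 ratio.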